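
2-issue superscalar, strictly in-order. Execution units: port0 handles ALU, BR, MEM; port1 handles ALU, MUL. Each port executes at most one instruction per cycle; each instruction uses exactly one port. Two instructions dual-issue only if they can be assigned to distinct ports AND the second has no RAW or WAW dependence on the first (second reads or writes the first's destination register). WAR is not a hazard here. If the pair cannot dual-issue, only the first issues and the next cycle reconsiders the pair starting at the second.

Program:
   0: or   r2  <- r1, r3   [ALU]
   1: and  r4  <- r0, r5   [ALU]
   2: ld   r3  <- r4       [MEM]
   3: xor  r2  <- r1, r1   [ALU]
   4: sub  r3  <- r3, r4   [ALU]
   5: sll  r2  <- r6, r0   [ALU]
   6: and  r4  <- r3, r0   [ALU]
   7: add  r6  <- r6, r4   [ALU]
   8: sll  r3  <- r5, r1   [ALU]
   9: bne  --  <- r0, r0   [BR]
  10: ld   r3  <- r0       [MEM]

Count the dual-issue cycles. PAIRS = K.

PAIRS = 4

0. or and @i0/i1  | 2-wide
1. ld xor @i2/i3  | 2-wide
2. sub sll @i4/i5  | 2-wide
3. and @i6  | RAW r4
4. add sll @i7/i8  | 2-wide
5. bne @i9  | no-port BR/MEM
6. ld @i10  | tail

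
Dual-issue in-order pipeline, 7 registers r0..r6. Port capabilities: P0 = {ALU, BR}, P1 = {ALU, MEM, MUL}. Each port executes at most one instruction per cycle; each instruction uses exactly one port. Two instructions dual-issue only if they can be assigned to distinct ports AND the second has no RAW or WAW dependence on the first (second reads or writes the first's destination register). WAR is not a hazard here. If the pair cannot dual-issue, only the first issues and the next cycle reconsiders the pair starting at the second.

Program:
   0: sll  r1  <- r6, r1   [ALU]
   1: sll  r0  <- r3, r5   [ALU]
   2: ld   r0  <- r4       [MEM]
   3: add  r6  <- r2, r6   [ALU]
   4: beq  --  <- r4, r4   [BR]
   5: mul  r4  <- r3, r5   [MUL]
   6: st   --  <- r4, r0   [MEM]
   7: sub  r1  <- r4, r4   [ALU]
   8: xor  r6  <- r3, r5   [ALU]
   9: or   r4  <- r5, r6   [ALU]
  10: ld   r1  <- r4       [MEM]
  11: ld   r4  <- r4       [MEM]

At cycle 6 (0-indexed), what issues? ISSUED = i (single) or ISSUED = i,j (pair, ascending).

ISSUED = 10

0. sll.ALU sll.ALU @i0,i1  | pair
1. ld.MEM add.ALU @i2,i3  | pair
2. beq.BR mul.MUL @i4,i5  | pair
3. st.MEM sub.ALU @i6,i7  | pair
4. xor.ALU @i8  | RAW r6
5. or.ALU @i9  | RAW r4
6. ld.MEM @i10  | no-port MEM/MEM
7. ld.MEM @i11  | tail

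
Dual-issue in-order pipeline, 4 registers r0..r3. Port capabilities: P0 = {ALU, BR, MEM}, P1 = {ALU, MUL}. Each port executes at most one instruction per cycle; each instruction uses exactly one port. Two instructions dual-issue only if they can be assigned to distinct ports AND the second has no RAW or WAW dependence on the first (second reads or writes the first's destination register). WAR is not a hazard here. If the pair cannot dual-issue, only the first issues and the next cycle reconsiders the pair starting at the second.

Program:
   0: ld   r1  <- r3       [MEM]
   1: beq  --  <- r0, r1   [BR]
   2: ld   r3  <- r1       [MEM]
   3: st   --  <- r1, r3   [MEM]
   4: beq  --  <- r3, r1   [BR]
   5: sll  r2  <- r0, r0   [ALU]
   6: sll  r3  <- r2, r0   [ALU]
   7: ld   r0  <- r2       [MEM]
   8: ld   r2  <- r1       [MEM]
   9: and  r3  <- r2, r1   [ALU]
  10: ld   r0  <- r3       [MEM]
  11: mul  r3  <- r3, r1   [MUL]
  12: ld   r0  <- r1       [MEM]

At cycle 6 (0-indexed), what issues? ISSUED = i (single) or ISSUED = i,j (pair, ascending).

ISSUED = 8

0. ld @i0  | no-port MEM/BR
1. beq @i1  | no-port BR/MEM
2. ld @i2  | no-port MEM/MEM
3. st @i3  | no-port MEM/BR
4. beq;sll @i4,i5  | pair
5. sll;ld @i6,i7  | pair
6. ld @i8  | RAW r2
7. and @i9  | RAW r3
8. ld;mul @i10,i11  | pair
9. ld @i12  | tail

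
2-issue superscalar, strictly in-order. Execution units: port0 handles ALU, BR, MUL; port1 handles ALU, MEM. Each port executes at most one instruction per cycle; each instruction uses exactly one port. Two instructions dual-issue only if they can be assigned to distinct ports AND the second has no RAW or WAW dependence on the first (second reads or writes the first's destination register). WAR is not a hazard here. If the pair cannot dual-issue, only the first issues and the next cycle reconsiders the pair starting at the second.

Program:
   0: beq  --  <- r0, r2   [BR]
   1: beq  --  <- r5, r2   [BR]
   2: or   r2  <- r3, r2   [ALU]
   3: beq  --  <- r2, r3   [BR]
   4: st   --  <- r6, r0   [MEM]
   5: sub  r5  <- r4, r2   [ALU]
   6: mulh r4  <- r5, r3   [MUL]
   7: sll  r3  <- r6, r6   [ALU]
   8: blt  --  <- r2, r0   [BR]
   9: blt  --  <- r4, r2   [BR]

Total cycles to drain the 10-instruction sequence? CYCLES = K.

#0 head=0: beq.BR i0 no-port BR/BR
#1 head=1: beq.BR;or.ALU i1&i2 pair
#2 head=3: beq.BR;st.MEM i3&i4 pair
#3 head=5: sub.ALU i5 RAW r5
#4 head=6: mulh.MUL;sll.ALU i6&i7 pair
#5 head=8: blt.BR i8 no-port BR/BR
#6 head=9: blt.BR i9 tail

CYCLES = 7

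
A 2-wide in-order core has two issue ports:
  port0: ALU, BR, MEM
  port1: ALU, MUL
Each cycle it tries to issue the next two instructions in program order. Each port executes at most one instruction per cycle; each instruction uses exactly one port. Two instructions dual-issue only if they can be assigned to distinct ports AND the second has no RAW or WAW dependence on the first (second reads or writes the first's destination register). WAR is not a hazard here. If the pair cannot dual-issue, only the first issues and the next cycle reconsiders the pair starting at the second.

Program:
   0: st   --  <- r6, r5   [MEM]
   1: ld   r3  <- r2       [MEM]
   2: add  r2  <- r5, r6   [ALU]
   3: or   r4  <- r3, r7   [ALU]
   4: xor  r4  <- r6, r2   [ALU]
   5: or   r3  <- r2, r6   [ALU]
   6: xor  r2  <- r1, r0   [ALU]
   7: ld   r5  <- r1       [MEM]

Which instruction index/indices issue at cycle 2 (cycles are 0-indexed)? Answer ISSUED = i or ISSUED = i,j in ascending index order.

ISSUED = 3

t=0 i0:st ; no-port MEM/MEM
t=1 i1&i2:ld add ; pair
t=2 i3:or ; WAW r4
t=3 i4&i5:xor or ; pair
t=4 i6&i7:xor ld ; pair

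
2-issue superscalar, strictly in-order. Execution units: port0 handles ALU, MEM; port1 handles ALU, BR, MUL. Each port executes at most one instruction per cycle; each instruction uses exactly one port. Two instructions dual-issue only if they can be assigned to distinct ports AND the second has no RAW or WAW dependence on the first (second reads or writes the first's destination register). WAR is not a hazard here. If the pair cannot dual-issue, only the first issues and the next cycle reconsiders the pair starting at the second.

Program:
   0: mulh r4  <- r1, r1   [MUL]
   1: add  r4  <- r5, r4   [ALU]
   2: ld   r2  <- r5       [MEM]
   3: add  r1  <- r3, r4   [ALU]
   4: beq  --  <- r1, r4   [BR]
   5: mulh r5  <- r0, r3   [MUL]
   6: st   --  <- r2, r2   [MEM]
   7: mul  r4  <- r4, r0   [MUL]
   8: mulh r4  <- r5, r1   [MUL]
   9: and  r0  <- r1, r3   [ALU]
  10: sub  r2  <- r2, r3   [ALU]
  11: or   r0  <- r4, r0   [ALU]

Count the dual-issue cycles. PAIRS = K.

PAIRS = 4

[0] i0  mulh  -- RAW+WAW r4
[1] i1+i2  add;ld  -- pair
[2] i3  add  -- RAW r1
[3] i4  beq  -- no-port BR/MUL
[4] i5+i6  mulh;st  -- pair
[5] i7  mul  -- no-port MUL/MUL
[6] i8+i9  mulh;and  -- pair
[7] i10+i11  sub;or  -- pair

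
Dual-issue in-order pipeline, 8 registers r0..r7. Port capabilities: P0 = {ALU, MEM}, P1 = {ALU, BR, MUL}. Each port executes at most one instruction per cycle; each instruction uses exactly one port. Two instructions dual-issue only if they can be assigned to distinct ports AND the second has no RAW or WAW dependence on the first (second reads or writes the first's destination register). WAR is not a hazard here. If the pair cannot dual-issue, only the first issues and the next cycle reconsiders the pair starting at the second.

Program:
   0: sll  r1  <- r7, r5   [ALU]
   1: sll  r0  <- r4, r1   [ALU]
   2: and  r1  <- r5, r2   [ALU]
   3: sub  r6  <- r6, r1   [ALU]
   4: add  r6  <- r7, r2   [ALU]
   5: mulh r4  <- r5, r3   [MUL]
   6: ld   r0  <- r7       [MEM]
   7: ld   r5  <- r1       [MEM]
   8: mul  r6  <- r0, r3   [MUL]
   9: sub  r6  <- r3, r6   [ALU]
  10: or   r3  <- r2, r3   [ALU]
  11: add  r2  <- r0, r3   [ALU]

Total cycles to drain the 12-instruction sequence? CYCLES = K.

CYCLES = 8

#0 head=0: sll i0 RAW r1
#1 head=1: sll;and i1+i2 2-wide
#2 head=3: sub i3 WAW r6
#3 head=4: add;mulh i4+i5 2-wide
#4 head=6: ld i6 no-port MEM/MEM
#5 head=7: ld;mul i7+i8 2-wide
#6 head=9: sub;or i9+i10 2-wide
#7 head=11: add i11 tail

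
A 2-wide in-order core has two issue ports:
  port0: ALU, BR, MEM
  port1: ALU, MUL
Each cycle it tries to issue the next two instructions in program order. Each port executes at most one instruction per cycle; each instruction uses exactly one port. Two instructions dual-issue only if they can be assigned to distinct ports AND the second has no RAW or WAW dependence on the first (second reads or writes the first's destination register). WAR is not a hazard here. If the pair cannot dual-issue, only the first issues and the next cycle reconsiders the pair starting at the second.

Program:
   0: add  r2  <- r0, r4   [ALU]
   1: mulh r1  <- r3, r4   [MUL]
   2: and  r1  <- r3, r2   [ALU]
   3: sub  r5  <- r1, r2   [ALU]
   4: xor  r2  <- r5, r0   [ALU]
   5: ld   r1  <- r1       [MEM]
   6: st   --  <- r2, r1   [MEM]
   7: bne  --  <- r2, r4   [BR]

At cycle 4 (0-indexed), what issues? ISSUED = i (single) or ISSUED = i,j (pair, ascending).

0. add.ALU+mulh.MUL @i0&i1  | 2-wide
1. and.ALU @i2  | RAW r1
2. sub.ALU @i3  | RAW r5
3. xor.ALU+ld.MEM @i4&i5  | 2-wide
4. st.MEM @i6  | no-port MEM/BR
5. bne.BR @i7  | tail

ISSUED = 6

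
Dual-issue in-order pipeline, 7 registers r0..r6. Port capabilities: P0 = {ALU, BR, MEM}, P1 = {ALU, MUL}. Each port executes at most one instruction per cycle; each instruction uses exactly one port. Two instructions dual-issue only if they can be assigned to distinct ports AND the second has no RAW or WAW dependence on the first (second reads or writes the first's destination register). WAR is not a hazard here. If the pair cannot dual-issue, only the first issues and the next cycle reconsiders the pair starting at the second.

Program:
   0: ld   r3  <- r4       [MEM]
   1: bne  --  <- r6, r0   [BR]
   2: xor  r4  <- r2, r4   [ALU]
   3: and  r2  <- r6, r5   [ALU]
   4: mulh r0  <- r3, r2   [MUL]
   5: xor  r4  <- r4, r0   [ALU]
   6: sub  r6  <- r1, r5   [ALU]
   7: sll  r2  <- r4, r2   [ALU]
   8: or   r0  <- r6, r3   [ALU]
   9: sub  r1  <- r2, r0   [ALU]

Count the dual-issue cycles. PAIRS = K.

PAIRS = 3

#0 head=0: ld i0 no-port MEM/BR
#1 head=1: bne;xor i1,i2 pair
#2 head=3: and i3 RAW r2
#3 head=4: mulh i4 RAW r0
#4 head=5: xor;sub i5,i6 pair
#5 head=7: sll;or i7,i8 pair
#6 head=9: sub i9 tail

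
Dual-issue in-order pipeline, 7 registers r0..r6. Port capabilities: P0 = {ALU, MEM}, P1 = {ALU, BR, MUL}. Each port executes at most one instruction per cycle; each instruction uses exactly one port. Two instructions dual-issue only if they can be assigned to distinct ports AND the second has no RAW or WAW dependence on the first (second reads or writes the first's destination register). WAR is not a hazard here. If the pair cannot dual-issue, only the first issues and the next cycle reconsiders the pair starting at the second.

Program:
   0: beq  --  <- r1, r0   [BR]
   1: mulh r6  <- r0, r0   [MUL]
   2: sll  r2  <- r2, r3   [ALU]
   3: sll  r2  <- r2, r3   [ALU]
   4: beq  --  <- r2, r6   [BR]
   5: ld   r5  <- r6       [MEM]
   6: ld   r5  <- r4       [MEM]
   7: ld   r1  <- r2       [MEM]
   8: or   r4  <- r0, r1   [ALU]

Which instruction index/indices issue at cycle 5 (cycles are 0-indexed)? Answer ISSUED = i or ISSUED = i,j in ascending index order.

ISSUED = 7

c0: i0 beq  no-port BR/MUL
c1: i1,i2 mulh sll  2-wide
c2: i3 sll  RAW r2
c3: i4,i5 beq ld  2-wide
c4: i6 ld  no-port MEM/MEM
c5: i7 ld  RAW r1
c6: i8 or  tail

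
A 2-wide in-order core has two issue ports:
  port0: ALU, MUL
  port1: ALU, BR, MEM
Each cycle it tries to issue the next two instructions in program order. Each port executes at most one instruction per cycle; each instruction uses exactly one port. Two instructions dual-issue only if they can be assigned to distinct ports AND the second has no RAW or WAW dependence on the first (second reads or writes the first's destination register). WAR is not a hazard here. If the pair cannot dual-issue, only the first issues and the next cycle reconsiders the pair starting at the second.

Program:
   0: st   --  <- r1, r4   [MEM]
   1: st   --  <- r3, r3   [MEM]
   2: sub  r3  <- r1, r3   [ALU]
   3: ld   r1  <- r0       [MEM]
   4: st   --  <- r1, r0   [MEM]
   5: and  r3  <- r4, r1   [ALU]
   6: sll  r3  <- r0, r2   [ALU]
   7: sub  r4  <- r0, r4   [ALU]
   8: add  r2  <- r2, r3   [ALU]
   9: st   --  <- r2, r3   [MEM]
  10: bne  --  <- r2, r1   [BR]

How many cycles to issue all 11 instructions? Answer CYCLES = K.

  cy0 -> i0 (st.MEM) no-port MEM/MEM
  cy1 -> i1/i2 (st.MEM/sub.ALU) pair
  cy2 -> i3 (ld.MEM) no-port MEM/MEM
  cy3 -> i4/i5 (st.MEM/and.ALU) pair
  cy4 -> i6/i7 (sll.ALU/sub.ALU) pair
  cy5 -> i8 (add.ALU) RAW r2
  cy6 -> i9 (st.MEM) no-port MEM/BR
  cy7 -> i10 (bne.BR) tail

CYCLES = 8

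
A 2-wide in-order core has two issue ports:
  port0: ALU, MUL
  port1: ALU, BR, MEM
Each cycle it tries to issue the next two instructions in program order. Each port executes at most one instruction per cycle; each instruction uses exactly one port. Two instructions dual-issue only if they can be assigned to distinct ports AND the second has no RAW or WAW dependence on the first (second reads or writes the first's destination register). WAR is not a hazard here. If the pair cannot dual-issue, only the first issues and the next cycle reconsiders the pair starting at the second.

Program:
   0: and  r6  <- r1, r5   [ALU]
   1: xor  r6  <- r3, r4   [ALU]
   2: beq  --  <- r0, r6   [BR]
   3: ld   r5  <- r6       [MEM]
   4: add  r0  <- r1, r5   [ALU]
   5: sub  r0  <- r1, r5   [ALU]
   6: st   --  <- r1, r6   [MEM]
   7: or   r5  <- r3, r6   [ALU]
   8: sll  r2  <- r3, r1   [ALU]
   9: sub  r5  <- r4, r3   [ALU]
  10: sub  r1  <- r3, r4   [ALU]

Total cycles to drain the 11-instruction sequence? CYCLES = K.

0. and @i0  | WAW r6
1. xor @i1  | RAW r6
2. beq @i2  | no-port BR/MEM
3. ld @i3  | RAW r5
4. add @i4  | WAW r0
5. sub+st @i5,i6  | pair
6. or+sll @i7,i8  | pair
7. sub+sub @i9,i10  | pair

CYCLES = 8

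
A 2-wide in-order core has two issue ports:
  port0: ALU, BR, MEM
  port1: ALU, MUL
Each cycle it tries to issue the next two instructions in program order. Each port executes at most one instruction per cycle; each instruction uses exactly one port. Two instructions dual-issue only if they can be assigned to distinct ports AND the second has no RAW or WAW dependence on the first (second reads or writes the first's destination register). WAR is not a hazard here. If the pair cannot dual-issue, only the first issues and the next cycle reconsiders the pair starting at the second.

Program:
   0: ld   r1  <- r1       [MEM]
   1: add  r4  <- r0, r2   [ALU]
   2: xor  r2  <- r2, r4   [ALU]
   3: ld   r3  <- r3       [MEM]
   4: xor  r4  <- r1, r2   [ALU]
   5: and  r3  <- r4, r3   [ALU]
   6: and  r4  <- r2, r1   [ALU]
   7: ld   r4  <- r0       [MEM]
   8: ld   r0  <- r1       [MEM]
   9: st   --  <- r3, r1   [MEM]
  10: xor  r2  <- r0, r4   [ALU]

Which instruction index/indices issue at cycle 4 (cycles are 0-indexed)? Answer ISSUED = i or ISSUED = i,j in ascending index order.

0. ld.MEM;add.ALU @i0+i1  | dual
1. xor.ALU;ld.MEM @i2+i3  | dual
2. xor.ALU @i4  | RAW r4
3. and.ALU;and.ALU @i5+i6  | dual
4. ld.MEM @i7  | no-port MEM/MEM
5. ld.MEM @i8  | no-port MEM/MEM
6. st.MEM;xor.ALU @i9+i10  | dual

ISSUED = 7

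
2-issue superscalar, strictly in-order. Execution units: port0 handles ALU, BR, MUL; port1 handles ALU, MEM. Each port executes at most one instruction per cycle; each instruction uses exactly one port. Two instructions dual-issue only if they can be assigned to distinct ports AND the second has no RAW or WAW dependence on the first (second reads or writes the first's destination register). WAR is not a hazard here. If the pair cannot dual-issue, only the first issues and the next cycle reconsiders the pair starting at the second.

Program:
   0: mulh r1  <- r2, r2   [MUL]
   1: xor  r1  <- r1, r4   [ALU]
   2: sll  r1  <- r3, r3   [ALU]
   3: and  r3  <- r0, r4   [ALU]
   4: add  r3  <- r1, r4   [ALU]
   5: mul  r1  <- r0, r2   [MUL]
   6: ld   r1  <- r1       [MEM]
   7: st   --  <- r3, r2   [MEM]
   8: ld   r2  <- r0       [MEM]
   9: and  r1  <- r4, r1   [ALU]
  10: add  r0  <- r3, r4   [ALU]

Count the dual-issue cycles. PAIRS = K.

PAIRS = 3

#0 head=0: mulh i0 RAW+WAW r1
#1 head=1: xor i1 WAW r1
#2 head=2: sll/and i2/i3 dual
#3 head=4: add/mul i4/i5 dual
#4 head=6: ld i6 no-port MEM/MEM
#5 head=7: st i7 no-port MEM/MEM
#6 head=8: ld/and i8/i9 dual
#7 head=10: add i10 tail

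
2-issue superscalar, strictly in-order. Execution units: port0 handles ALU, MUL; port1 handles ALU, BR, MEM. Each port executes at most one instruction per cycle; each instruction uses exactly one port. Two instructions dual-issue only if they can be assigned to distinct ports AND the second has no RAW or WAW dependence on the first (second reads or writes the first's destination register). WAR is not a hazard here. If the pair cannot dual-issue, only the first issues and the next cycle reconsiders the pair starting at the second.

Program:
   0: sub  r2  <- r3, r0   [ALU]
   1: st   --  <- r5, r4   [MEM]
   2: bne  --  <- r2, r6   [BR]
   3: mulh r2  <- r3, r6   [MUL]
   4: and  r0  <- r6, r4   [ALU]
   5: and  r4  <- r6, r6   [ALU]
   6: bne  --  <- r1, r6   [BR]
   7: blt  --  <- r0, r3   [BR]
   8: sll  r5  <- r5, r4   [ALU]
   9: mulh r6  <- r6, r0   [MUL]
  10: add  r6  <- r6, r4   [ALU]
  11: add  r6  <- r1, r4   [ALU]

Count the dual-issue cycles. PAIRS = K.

c0: i0,i1 sub.ALU;st.MEM  2-wide
c1: i2,i3 bne.BR;mulh.MUL  2-wide
c2: i4,i5 and.ALU;and.ALU  2-wide
c3: i6 bne.BR  no-port BR/BR
c4: i7,i8 blt.BR;sll.ALU  2-wide
c5: i9 mulh.MUL  RAW+WAW r6
c6: i10 add.ALU  WAW r6
c7: i11 add.ALU  tail

PAIRS = 4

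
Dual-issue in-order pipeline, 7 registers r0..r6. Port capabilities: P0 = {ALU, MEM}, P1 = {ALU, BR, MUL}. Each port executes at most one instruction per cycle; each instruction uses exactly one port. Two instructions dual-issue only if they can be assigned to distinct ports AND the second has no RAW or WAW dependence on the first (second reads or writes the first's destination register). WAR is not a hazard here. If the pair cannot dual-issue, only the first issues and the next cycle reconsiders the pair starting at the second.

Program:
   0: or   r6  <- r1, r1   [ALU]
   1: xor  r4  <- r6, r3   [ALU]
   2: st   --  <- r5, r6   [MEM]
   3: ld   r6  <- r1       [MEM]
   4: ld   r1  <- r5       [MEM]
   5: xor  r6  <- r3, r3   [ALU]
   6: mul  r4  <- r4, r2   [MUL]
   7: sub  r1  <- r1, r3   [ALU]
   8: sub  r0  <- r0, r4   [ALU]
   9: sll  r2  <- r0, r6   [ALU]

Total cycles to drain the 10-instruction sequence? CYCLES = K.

CYCLES = 7

c0: i0 or.ALU  RAW r6
c1: i1/i2 xor.ALU+st.MEM  dual
c2: i3 ld.MEM  no-port MEM/MEM
c3: i4/i5 ld.MEM+xor.ALU  dual
c4: i6/i7 mul.MUL+sub.ALU  dual
c5: i8 sub.ALU  RAW r0
c6: i9 sll.ALU  tail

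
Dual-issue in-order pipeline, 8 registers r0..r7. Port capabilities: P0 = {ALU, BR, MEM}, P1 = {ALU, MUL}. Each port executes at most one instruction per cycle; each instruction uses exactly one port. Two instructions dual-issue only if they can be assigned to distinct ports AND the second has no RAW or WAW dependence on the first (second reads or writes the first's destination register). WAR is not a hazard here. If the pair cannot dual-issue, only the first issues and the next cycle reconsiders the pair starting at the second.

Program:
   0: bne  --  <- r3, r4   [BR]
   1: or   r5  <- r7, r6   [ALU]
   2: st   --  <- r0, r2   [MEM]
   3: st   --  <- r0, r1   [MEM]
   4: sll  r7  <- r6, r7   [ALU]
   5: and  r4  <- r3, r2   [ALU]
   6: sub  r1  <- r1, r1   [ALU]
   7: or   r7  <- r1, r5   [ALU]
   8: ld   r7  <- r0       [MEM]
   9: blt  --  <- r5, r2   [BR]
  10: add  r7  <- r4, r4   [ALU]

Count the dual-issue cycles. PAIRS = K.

PAIRS = 4

t=0 i0,i1:bne.BR;or.ALU ; dual
t=1 i2:st.MEM ; no-port MEM/MEM
t=2 i3,i4:st.MEM;sll.ALU ; dual
t=3 i5,i6:and.ALU;sub.ALU ; dual
t=4 i7:or.ALU ; WAW r7
t=5 i8:ld.MEM ; no-port MEM/BR
t=6 i9,i10:blt.BR;add.ALU ; dual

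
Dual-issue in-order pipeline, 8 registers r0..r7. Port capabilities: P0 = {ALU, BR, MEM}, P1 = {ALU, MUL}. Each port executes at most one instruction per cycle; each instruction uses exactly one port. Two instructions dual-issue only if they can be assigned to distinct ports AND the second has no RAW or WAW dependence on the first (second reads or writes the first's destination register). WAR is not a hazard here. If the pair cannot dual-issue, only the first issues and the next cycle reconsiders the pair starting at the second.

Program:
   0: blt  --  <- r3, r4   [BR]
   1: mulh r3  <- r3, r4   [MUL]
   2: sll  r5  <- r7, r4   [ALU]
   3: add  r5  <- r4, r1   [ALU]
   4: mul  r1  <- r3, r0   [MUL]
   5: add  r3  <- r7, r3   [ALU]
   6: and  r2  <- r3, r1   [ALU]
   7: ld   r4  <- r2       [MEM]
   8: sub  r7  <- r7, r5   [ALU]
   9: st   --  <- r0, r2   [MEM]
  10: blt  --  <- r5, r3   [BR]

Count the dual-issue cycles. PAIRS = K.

PAIRS = 3

[0] i0&i1  blt+mulh  -- 2-wide
[1] i2  sll  -- WAW r5
[2] i3&i4  add+mul  -- 2-wide
[3] i5  add  -- RAW r3
[4] i6  and  -- RAW r2
[5] i7&i8  ld+sub  -- 2-wide
[6] i9  st  -- no-port MEM/BR
[7] i10  blt  -- tail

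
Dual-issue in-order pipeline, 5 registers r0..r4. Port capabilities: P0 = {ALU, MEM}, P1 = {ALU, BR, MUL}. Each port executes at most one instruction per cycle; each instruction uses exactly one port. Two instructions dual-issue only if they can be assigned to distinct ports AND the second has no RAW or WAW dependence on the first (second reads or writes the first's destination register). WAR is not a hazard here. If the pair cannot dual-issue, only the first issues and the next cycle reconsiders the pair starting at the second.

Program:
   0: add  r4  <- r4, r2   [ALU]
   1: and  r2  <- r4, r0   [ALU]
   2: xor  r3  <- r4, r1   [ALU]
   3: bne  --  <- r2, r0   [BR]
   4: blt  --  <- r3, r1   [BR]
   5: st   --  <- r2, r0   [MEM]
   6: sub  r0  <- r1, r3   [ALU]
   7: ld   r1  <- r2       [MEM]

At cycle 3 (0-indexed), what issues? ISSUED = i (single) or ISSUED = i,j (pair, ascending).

ISSUED = 4,5

c0: i0 add.ALU  RAW r4
c1: i1+i2 and.ALU+xor.ALU  pair
c2: i3 bne.BR  no-port BR/BR
c3: i4+i5 blt.BR+st.MEM  pair
c4: i6+i7 sub.ALU+ld.MEM  pair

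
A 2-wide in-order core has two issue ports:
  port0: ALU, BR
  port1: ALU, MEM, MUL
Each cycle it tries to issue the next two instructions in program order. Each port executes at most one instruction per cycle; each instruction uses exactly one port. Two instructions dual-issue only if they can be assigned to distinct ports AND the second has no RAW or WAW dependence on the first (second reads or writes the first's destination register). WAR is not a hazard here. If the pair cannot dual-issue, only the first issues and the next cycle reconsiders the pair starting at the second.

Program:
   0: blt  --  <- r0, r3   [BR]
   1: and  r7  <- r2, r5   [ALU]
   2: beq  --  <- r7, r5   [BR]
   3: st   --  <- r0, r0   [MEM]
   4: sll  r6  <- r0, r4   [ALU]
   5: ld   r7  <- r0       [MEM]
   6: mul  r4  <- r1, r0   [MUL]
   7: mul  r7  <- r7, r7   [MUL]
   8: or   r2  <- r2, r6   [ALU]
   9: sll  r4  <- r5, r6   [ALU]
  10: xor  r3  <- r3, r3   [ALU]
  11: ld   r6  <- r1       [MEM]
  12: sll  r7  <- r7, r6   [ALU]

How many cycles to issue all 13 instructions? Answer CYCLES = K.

t=0 i0+i1:blt+and ; pair
t=1 i2+i3:beq+st ; pair
t=2 i4+i5:sll+ld ; pair
t=3 i6:mul ; no-port MUL/MUL
t=4 i7+i8:mul+or ; pair
t=5 i9+i10:sll+xor ; pair
t=6 i11:ld ; RAW r6
t=7 i12:sll ; tail

CYCLES = 8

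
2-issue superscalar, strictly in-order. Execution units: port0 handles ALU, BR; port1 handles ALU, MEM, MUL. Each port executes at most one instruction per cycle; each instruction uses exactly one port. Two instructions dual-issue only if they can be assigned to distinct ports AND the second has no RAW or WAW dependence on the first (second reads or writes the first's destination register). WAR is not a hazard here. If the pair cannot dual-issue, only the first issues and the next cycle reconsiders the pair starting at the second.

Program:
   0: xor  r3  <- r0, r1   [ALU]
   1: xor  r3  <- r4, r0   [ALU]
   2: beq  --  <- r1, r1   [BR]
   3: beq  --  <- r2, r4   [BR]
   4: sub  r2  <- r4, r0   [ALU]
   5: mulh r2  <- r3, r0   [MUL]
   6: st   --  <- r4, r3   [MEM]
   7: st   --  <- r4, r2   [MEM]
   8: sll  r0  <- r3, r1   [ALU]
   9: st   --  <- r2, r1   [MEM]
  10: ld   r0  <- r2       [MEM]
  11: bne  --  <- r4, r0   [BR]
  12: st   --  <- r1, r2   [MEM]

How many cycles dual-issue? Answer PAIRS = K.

  cy0 -> i0 (xor) WAW r3
  cy1 -> i1/i2 (xor;beq) dual
  cy2 -> i3/i4 (beq;sub) dual
  cy3 -> i5 (mulh) no-port MUL/MEM
  cy4 -> i6 (st) no-port MEM/MEM
  cy5 -> i7/i8 (st;sll) dual
  cy6 -> i9 (st) no-port MEM/MEM
  cy7 -> i10 (ld) RAW r0
  cy8 -> i11/i12 (bne;st) dual

PAIRS = 4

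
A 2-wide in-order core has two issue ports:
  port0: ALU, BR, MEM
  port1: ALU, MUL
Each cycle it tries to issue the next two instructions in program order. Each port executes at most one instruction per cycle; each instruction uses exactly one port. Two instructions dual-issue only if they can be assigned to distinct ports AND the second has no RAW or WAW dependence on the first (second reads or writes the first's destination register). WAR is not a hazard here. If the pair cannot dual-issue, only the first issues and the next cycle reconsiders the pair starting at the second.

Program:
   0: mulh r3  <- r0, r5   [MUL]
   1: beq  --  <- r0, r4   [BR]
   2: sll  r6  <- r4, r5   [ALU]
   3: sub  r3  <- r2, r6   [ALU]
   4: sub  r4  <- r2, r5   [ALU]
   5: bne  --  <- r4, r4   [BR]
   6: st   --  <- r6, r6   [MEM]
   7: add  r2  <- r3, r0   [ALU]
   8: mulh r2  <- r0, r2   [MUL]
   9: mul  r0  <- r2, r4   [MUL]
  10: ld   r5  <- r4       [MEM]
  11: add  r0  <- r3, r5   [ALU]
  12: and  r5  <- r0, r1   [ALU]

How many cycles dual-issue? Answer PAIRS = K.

PAIRS = 4

[0] i0/i1  mulh beq  -- dual
[1] i2  sll  -- RAW r6
[2] i3/i4  sub sub  -- dual
[3] i5  bne  -- no-port BR/MEM
[4] i6/i7  st add  -- dual
[5] i8  mulh  -- no-port MUL/MUL
[6] i9/i10  mul ld  -- dual
[7] i11  add  -- RAW r0
[8] i12  and  -- tail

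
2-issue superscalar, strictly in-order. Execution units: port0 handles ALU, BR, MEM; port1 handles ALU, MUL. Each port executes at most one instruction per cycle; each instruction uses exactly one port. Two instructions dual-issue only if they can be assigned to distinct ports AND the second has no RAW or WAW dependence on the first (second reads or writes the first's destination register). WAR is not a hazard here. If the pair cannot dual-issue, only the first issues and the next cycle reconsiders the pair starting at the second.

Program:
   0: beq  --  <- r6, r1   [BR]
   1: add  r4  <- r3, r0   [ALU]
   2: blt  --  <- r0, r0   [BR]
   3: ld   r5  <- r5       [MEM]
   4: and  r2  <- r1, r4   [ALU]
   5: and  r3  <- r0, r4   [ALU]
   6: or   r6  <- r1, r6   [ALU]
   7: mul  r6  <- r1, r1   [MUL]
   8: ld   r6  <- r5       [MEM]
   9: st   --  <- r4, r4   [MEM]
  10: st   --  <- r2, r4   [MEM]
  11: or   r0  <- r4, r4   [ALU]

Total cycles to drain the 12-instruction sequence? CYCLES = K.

[0] i0,i1  beq/add  -- 2-wide
[1] i2  blt  -- no-port BR/MEM
[2] i3,i4  ld/and  -- 2-wide
[3] i5,i6  and/or  -- 2-wide
[4] i7  mul  -- WAW r6
[5] i8  ld  -- no-port MEM/MEM
[6] i9  st  -- no-port MEM/MEM
[7] i10,i11  st/or  -- 2-wide

CYCLES = 8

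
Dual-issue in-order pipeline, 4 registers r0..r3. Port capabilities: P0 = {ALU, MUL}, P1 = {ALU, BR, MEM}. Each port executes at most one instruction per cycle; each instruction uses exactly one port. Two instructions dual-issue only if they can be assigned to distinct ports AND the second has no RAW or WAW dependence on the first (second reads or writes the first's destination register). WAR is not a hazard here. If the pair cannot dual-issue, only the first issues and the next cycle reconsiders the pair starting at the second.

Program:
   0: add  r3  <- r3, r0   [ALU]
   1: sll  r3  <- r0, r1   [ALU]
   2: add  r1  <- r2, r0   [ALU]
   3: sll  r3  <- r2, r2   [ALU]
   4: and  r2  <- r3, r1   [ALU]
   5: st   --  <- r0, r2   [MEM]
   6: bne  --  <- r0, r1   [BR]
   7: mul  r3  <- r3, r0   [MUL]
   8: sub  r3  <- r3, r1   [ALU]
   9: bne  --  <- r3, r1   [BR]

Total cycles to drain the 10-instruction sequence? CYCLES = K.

[0] i0  add.ALU  -- WAW r3
[1] i1&i2  sll.ALU+add.ALU  -- pair
[2] i3  sll.ALU  -- RAW r3
[3] i4  and.ALU  -- RAW r2
[4] i5  st.MEM  -- no-port MEM/BR
[5] i6&i7  bne.BR+mul.MUL  -- pair
[6] i8  sub.ALU  -- RAW r3
[7] i9  bne.BR  -- tail

CYCLES = 8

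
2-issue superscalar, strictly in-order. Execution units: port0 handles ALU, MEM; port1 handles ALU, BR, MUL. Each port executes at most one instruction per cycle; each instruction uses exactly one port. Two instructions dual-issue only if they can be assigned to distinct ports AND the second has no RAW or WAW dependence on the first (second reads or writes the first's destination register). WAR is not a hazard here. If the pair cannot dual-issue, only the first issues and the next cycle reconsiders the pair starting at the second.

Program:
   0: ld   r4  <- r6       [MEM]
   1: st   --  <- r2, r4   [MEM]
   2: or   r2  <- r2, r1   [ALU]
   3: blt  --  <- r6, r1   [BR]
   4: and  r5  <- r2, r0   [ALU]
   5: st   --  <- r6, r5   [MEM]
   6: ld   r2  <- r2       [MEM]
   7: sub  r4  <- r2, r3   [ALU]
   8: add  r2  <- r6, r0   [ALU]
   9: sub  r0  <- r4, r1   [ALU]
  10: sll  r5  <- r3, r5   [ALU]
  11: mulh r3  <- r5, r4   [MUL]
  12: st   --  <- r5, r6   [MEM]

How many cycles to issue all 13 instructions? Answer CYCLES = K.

CYCLES = 8

c0: i0 ld.MEM  no-port MEM/MEM
c1: i1+i2 st.MEM;or.ALU  2-wide
c2: i3+i4 blt.BR;and.ALU  2-wide
c3: i5 st.MEM  no-port MEM/MEM
c4: i6 ld.MEM  RAW r2
c5: i7+i8 sub.ALU;add.ALU  2-wide
c6: i9+i10 sub.ALU;sll.ALU  2-wide
c7: i11+i12 mulh.MUL;st.MEM  2-wide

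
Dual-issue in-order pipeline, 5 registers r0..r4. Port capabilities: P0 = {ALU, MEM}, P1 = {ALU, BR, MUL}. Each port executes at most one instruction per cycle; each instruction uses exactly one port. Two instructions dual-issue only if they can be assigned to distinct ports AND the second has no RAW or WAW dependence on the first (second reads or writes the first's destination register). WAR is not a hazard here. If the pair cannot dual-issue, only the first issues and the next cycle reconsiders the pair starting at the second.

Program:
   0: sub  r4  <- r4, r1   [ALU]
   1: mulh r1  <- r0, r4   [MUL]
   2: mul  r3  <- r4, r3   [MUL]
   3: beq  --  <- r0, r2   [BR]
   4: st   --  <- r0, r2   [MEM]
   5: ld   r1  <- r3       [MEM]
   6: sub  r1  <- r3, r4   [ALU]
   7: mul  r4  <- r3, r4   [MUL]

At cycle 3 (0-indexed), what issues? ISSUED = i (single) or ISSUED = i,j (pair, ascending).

t=0 i0:sub.ALU ; RAW r4
t=1 i1:mulh.MUL ; no-port MUL/MUL
t=2 i2:mul.MUL ; no-port MUL/BR
t=3 i3,i4:beq.BR;st.MEM ; 2-wide
t=4 i5:ld.MEM ; WAW r1
t=5 i6,i7:sub.ALU;mul.MUL ; 2-wide

ISSUED = 3,4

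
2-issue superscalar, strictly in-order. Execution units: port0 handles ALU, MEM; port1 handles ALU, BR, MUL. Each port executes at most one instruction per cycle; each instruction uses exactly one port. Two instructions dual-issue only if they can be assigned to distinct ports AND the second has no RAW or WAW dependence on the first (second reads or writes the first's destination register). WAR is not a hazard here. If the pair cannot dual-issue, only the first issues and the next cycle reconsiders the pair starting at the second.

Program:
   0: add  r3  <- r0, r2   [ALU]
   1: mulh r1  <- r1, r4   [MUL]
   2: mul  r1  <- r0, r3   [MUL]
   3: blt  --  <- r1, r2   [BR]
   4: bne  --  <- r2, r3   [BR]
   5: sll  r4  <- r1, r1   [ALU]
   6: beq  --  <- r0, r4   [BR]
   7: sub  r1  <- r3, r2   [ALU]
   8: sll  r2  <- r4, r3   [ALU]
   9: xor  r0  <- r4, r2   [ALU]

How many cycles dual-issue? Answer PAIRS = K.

0. add+mulh @i0/i1  | dual
1. mul @i2  | no-port MUL/BR
2. blt @i3  | no-port BR/BR
3. bne+sll @i4/i5  | dual
4. beq+sub @i6/i7  | dual
5. sll @i8  | RAW r2
6. xor @i9  | tail

PAIRS = 3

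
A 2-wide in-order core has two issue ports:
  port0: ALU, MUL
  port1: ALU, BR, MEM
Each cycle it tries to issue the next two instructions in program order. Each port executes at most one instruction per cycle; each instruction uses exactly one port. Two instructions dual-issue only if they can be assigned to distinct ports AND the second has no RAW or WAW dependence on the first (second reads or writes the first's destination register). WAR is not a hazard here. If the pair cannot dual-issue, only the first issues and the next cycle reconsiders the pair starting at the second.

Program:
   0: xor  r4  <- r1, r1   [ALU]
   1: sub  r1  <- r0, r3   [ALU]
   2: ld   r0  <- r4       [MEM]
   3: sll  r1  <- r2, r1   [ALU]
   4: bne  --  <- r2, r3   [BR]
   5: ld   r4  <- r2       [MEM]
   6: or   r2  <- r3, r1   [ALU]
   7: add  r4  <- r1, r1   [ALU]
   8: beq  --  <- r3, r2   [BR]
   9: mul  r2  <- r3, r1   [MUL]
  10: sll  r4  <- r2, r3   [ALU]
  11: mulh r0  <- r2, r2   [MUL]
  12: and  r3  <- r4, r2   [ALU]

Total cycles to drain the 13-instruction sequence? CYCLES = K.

  cy0 -> i0+i1 (xor.ALU sub.ALU) pair
  cy1 -> i2+i3 (ld.MEM sll.ALU) pair
  cy2 -> i4 (bne.BR) no-port BR/MEM
  cy3 -> i5+i6 (ld.MEM or.ALU) pair
  cy4 -> i7+i8 (add.ALU beq.BR) pair
  cy5 -> i9 (mul.MUL) RAW r2
  cy6 -> i10+i11 (sll.ALU mulh.MUL) pair
  cy7 -> i12 (and.ALU) tail

CYCLES = 8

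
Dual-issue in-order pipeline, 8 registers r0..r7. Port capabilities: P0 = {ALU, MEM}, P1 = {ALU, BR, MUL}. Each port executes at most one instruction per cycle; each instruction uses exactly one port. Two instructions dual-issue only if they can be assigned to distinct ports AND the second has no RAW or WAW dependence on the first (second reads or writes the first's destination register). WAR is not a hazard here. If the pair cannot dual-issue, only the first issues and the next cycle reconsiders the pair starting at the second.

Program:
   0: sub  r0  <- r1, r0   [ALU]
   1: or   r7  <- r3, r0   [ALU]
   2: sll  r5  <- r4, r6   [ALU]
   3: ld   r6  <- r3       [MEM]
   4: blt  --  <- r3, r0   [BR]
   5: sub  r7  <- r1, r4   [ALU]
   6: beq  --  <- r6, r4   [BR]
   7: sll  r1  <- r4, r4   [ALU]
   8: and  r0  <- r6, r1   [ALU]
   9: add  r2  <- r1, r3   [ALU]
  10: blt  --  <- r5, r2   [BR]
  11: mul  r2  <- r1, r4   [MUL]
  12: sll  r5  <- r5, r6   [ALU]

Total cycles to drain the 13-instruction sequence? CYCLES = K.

0. sub @i0  | RAW r0
1. or/sll @i1&i2  | pair
2. ld/blt @i3&i4  | pair
3. sub/beq @i5&i6  | pair
4. sll @i7  | RAW r1
5. and/add @i8&i9  | pair
6. blt @i10  | no-port BR/MUL
7. mul/sll @i11&i12  | pair

CYCLES = 8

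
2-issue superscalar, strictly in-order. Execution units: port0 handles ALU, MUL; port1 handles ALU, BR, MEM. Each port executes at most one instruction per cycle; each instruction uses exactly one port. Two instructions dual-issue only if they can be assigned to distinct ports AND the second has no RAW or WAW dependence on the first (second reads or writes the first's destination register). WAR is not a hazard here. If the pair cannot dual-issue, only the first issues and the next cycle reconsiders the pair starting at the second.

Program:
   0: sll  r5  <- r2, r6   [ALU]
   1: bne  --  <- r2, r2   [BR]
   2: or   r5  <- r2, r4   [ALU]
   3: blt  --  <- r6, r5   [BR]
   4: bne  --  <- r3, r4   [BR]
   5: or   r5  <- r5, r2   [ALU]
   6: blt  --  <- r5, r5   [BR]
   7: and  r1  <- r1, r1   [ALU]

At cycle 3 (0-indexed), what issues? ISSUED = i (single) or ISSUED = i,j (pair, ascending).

0. sll bne @i0&i1  | dual
1. or @i2  | RAW r5
2. blt @i3  | no-port BR/BR
3. bne or @i4&i5  | dual
4. blt and @i6&i7  | dual

ISSUED = 4,5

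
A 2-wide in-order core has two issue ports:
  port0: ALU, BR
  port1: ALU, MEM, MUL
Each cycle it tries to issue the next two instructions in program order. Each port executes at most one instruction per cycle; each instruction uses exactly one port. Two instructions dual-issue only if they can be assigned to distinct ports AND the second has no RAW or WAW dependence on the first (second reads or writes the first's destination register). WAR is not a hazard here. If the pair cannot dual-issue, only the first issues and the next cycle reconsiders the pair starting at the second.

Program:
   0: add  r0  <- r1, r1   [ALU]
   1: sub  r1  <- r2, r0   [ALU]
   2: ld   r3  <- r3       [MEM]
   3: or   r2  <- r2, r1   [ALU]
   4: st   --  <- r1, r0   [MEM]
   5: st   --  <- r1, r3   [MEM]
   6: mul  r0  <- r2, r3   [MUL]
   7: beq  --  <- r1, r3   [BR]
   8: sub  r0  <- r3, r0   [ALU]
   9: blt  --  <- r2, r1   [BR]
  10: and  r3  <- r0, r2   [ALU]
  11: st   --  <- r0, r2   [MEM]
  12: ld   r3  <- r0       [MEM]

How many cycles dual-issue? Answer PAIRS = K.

PAIRS = 5

#0 head=0: add.ALU i0 RAW r0
#1 head=1: sub.ALU ld.MEM i1,i2 2-wide
#2 head=3: or.ALU st.MEM i3,i4 2-wide
#3 head=5: st.MEM i5 no-port MEM/MUL
#4 head=6: mul.MUL beq.BR i6,i7 2-wide
#5 head=8: sub.ALU blt.BR i8,i9 2-wide
#6 head=10: and.ALU st.MEM i10,i11 2-wide
#7 head=12: ld.MEM i12 tail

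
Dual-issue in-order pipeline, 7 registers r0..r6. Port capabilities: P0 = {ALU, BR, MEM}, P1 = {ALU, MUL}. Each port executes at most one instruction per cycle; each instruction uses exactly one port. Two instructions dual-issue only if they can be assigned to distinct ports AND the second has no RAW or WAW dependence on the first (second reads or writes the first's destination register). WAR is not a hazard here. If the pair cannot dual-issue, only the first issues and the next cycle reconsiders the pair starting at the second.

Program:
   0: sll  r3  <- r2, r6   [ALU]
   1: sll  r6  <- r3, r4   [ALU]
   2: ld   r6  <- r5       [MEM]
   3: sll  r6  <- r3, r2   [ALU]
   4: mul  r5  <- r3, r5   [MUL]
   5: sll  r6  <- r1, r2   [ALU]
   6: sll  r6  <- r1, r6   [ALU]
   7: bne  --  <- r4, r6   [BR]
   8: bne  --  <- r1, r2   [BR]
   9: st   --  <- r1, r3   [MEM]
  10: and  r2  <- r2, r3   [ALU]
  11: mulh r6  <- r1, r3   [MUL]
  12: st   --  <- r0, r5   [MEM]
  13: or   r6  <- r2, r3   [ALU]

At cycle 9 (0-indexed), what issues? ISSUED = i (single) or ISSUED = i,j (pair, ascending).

[0] i0  sll  -- RAW r3
[1] i1  sll  -- WAW r6
[2] i2  ld  -- WAW r6
[3] i3/i4  sll/mul  -- 2-wide
[4] i5  sll  -- RAW+WAW r6
[5] i6  sll  -- RAW r6
[6] i7  bne  -- no-port BR/BR
[7] i8  bne  -- no-port BR/MEM
[8] i9/i10  st/and  -- 2-wide
[9] i11/i12  mulh/st  -- 2-wide
[10] i13  or  -- tail

ISSUED = 11,12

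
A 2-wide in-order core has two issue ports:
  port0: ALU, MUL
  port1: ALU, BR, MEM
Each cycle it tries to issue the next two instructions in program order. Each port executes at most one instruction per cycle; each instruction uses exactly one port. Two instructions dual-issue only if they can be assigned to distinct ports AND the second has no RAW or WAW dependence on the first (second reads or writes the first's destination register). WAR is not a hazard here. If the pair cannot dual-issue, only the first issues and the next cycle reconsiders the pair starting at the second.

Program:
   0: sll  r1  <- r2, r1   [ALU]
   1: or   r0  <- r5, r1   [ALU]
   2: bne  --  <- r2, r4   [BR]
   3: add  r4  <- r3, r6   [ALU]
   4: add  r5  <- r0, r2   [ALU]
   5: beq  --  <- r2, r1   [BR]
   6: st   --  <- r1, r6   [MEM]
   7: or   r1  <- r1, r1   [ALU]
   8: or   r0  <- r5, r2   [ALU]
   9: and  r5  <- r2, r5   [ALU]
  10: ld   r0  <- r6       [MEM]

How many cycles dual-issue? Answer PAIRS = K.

  cy0 -> i0 (sll) RAW r1
  cy1 -> i1,i2 (or+bne) pair
  cy2 -> i3,i4 (add+add) pair
  cy3 -> i5 (beq) no-port BR/MEM
  cy4 -> i6,i7 (st+or) pair
  cy5 -> i8,i9 (or+and) pair
  cy6 -> i10 (ld) tail

PAIRS = 4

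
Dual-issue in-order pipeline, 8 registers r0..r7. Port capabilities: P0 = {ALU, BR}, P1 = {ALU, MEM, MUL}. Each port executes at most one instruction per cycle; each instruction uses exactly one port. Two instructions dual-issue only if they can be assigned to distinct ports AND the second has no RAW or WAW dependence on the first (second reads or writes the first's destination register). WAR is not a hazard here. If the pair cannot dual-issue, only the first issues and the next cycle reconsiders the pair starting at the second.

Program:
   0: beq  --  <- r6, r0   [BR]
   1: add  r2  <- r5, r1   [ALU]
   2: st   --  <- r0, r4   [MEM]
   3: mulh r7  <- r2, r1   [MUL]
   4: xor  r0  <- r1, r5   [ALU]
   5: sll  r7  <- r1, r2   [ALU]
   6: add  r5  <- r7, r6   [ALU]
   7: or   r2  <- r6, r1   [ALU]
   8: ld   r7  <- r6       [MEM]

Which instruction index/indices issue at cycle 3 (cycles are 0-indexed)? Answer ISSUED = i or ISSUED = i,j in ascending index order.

#0 head=0: beq+add i0/i1 dual
#1 head=2: st i2 no-port MEM/MUL
#2 head=3: mulh+xor i3/i4 dual
#3 head=5: sll i5 RAW r7
#4 head=6: add+or i6/i7 dual
#5 head=8: ld i8 tail

ISSUED = 5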